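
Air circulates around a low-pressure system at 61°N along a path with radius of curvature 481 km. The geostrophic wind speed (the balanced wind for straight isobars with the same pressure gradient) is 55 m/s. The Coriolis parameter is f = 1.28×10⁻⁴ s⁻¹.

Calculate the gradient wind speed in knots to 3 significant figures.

Around a low, centrifugal force acts outward with Coriolis, so pressure-gradient force balances both:
(1/ρ)|∂P/∂n| = fV + V²/R  →  V² + fR·V − fR·V_g = 0
With fR = 1.28×10⁻⁴ × 481×10³ m = 61.6 m/s:
V = [−fR + √((fR)² + 4 fR V_g)]/2 = [−61.6 + √(61.6² + 4×61.6×55)]/2 = 35 m/s
Subgeostrophic (V < V_g = 55 m/s), as expected around a low.
Converting: 35 m/s × 1.944 = 68.1 knots

68.1 knots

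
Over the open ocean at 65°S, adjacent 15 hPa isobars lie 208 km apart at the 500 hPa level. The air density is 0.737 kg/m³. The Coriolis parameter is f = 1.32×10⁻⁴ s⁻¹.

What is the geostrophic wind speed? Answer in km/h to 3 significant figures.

267 km/h

Pressure gradient: |∂P/∂n| = 1500 Pa / 208000 m = 7.21×10⁻³ Pa/m
Geostrophic balance (pressure-gradient force = Coriolis force):
V_g = (1/(fρ)) |∂P/∂n| = 7.21×10⁻³ / (1.32×10⁻⁴ × 0.737) = 74.1 m/s
Converting: 74.1 m/s × 3.6 = 267 km/h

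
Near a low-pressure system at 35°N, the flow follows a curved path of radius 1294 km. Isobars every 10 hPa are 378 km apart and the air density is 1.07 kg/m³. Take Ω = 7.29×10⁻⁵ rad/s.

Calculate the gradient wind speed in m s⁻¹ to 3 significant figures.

Coriolis parameter at 35°N:
f = 2Ω sin φ = 2 × 7.29×10⁻⁵ × sin 35° = 8.36×10⁻⁵ s⁻¹
Pressure gradient: |∂P/∂n| = 1000 Pa / 378000 m = 2.65×10⁻³ Pa/m
Geostrophic speed: V_g = |∂P/∂n|/(fρ) = 2.65×10⁻³/(8.36×10⁻⁵ × 1.07) = 29.6 m/s
Around a low, centrifugal force acts outward with Coriolis, so pressure-gradient force balances both:
(1/ρ)|∂P/∂n| = fV + V²/R  →  V² + fR·V − fR·V_g = 0
With fR = 8.36×10⁻⁵ × 1294×10³ m = 108 m/s:
V = [−fR + √((fR)² + 4 fR V_g)]/2 = [−108 + √(108² + 4×108×29.6)]/2 = 24.2 m/s
Subgeostrophic (V < V_g = 29.6 m/s), as expected around a low.

24.2 m s⁻¹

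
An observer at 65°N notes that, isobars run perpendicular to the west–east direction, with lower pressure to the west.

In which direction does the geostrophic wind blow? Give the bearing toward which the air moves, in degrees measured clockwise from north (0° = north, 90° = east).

The pressure-gradient force points toward the west (bearing 270°).
Geostrophic balance: in the Northern Hemisphere the Coriolis force deflects motion to the right, so the geostrophic wind blows 90° to the right of the pressure-gradient force (low pressure on the left).
Rotating 270° by 90° clockwise gives 000° — the wind blows toward the north.

000°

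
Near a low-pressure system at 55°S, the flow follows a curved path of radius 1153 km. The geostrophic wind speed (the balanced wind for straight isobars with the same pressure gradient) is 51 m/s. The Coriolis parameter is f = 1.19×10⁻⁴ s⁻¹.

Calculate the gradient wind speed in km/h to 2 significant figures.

Around a low, centrifugal force acts outward with Coriolis, so pressure-gradient force balances both:
(1/ρ)|∂P/∂n| = fV + V²/R  →  V² + fR·V − fR·V_g = 0
With fR = 1.19×10⁻⁴ × 1153×10³ m = 137 m/s:
V = [−fR + √((fR)² + 4 fR V_g)]/2 = [−137 + √(137² + 4×137×51)]/2 = 39.6 m/s
Subgeostrophic (V < V_g = 51 m/s), as expected around a low.
Converting: 39.6 m/s × 3.6 = 140 km/h

140 km/h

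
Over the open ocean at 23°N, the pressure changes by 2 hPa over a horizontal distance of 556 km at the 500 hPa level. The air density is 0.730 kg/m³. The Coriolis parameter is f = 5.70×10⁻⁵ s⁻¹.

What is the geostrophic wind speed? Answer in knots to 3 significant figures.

16.8 knots

Pressure gradient: |∂P/∂n| = 200 Pa / 556000 m = 3.60×10⁻⁴ Pa/m
Geostrophic balance (pressure-gradient force = Coriolis force):
V_g = (1/(fρ)) |∂P/∂n| = 3.60×10⁻⁴ / (5.70×10⁻⁵ × 0.730) = 8.64 m/s
Converting: 8.64 m/s × 1.944 = 16.8 knots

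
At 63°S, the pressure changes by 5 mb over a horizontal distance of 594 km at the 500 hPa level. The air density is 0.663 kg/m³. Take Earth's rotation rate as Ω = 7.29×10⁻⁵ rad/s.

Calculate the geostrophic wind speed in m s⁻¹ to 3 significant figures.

Coriolis parameter at 63°S:
f = 2Ω sin φ = 2 × 7.29×10⁻⁵ × sin 63° = 1.30×10⁻⁴ s⁻¹
Pressure gradient: |∂P/∂n| = 500 Pa / 594000 m = 8.42×10⁻⁴ Pa/m
Geostrophic balance (pressure-gradient force = Coriolis force):
V_g = (1/(fρ)) |∂P/∂n| = 8.42×10⁻⁴ / (1.30×10⁻⁴ × 0.663) = 9.77 m/s

9.77 m s⁻¹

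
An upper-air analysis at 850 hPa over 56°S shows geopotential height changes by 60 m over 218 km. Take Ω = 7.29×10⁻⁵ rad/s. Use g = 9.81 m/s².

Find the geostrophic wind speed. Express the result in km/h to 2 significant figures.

80 km/h

Coriolis parameter at 56°S:
f = 2Ω sin φ = 2 × 7.29×10⁻⁵ × sin 56° = 1.21×10⁻⁴ s⁻¹
Height gradient: |∂Z/∂n| = 60 m / 218000 m = 2.75×10⁻⁴
On a pressure surface, geostrophic balance gives V_g = (g/f)|∂Z/∂n|:
V_g = 9.81 × 2.75×10⁻⁴ / 1.21×10⁻⁴ = 22.3 m/s
Converting: 22.3 m/s × 3.6 = 80 km/h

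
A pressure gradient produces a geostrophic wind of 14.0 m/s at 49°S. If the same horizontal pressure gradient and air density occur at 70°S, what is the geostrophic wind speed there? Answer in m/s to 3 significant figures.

With the same pressure gradient and density, V_g ∝ 1/f ∝ 1/sin φ.
V₂ = V₁ · sin φ₁ / sin φ₂ = 14.0 × sin 49° / sin 70°
V₂ = 14.0 × 0.7547/0.9397 = 11.2 m/s

11.2 m/s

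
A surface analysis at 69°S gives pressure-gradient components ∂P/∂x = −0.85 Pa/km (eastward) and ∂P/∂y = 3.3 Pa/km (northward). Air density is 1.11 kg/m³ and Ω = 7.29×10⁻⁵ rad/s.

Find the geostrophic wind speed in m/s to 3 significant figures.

22.6 m/s

Coriolis parameter at 69°S:
f = 2Ω sin φ = 2 × 7.29×10⁻⁵ × sin 69° = 1.36×10⁻⁴ s⁻¹
In the Southern Hemisphere f is negative: f = −1.36×10⁻⁴ s⁻¹.
Component geostrophic relations (x east, y north):
u_g = −(1/(fρ)) ∂P/∂y,  v_g = (1/(fρ)) ∂P/∂x
u_g = −(3.3×10⁻³)/(−1.36×10⁻⁴ × 1.11) = 21.8 m/s;  v_g = (−0.85×10⁻³)/(−1.36×10⁻⁴ × 1.11) = 5.63 m/s
|V_g| = √(u_g² + v_g²) = 22.6 m/s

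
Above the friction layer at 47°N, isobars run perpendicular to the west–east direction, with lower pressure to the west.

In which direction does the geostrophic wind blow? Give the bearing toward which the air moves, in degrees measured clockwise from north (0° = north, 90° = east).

The pressure-gradient force points toward the west (bearing 270°).
Geostrophic balance: in the Northern Hemisphere the Coriolis force deflects motion to the right, so the geostrophic wind blows 90° to the right of the pressure-gradient force (low pressure on the left).
Rotating 270° by 90° clockwise gives 000° — the wind blows toward the north.

000°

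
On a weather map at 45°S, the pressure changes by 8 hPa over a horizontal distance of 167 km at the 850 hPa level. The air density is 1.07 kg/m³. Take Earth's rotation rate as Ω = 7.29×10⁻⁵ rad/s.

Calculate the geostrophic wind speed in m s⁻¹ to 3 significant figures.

Coriolis parameter at 45°S:
f = 2Ω sin φ = 2 × 7.29×10⁻⁵ × sin 45° = 1.03×10⁻⁴ s⁻¹
Pressure gradient: |∂P/∂n| = 800 Pa / 167000 m = 4.79×10⁻³ Pa/m
Geostrophic balance (pressure-gradient force = Coriolis force):
V_g = (1/(fρ)) |∂P/∂n| = 4.79×10⁻³ / (1.03×10⁻⁴ × 1.07) = 43.4 m/s

43.4 m s⁻¹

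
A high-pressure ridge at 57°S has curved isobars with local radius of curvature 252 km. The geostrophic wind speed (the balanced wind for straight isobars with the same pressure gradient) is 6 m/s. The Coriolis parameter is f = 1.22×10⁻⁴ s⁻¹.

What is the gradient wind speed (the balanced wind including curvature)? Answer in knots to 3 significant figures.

Around a high, pressure-gradient force acts outward with centrifugal, so Coriolis balances both:
fV = (1/ρ)|∂P/∂n| + V²/R  →  V² − fR·V + fR·V_g = 0
With fR = 1.22×10⁻⁴ × 252×10³ m = 30.7 m/s:
V = [fR − √((fR)² − 4 fR V_g)]/2 = [30.7 − √(30.7² − 4×30.7×6)]/2 = 8.17 m/s
Supergeostrophic (V > V_g = 6 m/s), as expected around a high.
Converting: 8.17 m/s × 1.944 = 15.9 knots

15.9 knots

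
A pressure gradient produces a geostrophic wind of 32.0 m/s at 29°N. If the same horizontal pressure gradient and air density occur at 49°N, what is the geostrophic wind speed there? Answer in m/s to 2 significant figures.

With the same pressure gradient and density, V_g ∝ 1/f ∝ 1/sin φ.
V₂ = V₁ · sin φ₁ / sin φ₂ = 32.0 × sin 29° / sin 49°
V₂ = 32.0 × 0.4848/0.7547 = 21 m/s

21 m/s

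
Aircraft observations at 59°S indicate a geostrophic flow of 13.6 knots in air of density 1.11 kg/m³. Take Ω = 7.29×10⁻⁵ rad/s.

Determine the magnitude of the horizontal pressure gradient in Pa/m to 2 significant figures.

9.7×10⁻⁴ Pa/m

Coriolis parameter at 59°S:
f = 2Ω sin φ = 2 × 7.29×10⁻⁵ × sin 59° = 1.25×10⁻⁴ s⁻¹
Wind speed in SI: 13.6 knots = 7.00 m/s
Geostrophic balance rearranged: |∂P/∂n| = f ρ V_g
|∂P/∂n| = 1.25×10⁻⁴ × 1.11 × 7.00 = 9.71×10⁻⁴ Pa/m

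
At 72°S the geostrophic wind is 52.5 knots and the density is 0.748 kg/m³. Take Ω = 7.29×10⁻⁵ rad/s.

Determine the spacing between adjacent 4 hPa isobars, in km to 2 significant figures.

140 km

Coriolis parameter at 72°S:
f = 2Ω sin φ = 2 × 7.29×10⁻⁵ × sin 72° = 1.39×10⁻⁴ s⁻¹
Wind speed in SI: 52.5 knots = 27.0 m/s
Geostrophic balance rearranged: |∂P/∂n| = f ρ V_g
|∂P/∂n| = 1.39×10⁻⁴ × 0.748 × 27.0 = 2.80×10⁻³ Pa/m
Isobar spacing: Δn = ΔP/|∂P/∂n| = 400 Pa / 2.80×10⁻³ Pa/m = 142790 m ≈ 140 km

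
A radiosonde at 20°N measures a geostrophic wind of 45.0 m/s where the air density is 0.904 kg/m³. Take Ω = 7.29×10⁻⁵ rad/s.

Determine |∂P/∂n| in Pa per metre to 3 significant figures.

Coriolis parameter at 20°N:
f = 2Ω sin φ = 2 × 7.29×10⁻⁵ × sin 20° = 4.99×10⁻⁵ s⁻¹
Geostrophic balance rearranged: |∂P/∂n| = f ρ V_g
|∂P/∂n| = 4.99×10⁻⁵ × 0.904 × 45.0 = 2.03×10⁻³ Pa/m

2.03×10⁻³ Pa/m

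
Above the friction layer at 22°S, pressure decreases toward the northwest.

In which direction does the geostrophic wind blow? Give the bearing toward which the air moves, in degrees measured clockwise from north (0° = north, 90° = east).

225°

The pressure-gradient force points toward the northwest (bearing 315°).
Geostrophic balance: in the Southern Hemisphere the Coriolis force deflects motion to the left, so the geostrophic wind blows 90° to the left of the pressure-gradient force (low pressure on the right).
Rotating 315° by 90° counterclockwise gives 225° — the wind blows toward the southwest.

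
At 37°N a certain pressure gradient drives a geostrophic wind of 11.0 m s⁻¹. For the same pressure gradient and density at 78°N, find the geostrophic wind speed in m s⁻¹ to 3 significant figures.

With the same pressure gradient and density, V_g ∝ 1/f ∝ 1/sin φ.
V₂ = V₁ · sin φ₁ / sin φ₂ = 11.0 × sin 37° / sin 78°
V₂ = 11.0 × 0.6018/0.9781 = 6.77 m s⁻¹

6.77 m s⁻¹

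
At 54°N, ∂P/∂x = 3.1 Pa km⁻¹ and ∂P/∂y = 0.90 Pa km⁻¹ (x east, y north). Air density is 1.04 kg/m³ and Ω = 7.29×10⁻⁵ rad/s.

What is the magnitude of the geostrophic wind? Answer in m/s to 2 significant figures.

Coriolis parameter at 54°N:
f = 2Ω sin φ = 2 × 7.29×10⁻⁵ × sin 54° = 1.18×10⁻⁴ s⁻¹
Component geostrophic relations (x east, y north):
u_g = −(1/(fρ)) ∂P/∂y,  v_g = (1/(fρ)) ∂P/∂x
u_g = −(0.90×10⁻³)/(1.18×10⁻⁴ × 1.04) = −7.34 m/s;  v_g = (3.1×10⁻³)/(1.18×10⁻⁴ × 1.04) = 25.3 m/s
|V_g| = √(u_g² + v_g²) = 26.3 m/s

26 m/s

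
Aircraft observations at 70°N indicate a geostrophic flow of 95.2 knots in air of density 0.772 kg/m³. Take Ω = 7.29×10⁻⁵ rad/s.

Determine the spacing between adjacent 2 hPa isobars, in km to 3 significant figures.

38.6 km

Coriolis parameter at 70°N:
f = 2Ω sin φ = 2 × 7.29×10⁻⁵ × sin 70° = 1.37×10⁻⁴ s⁻¹
Wind speed in SI: 95.2 knots = 49.0 m/s
Geostrophic balance rearranged: |∂P/∂n| = f ρ V_g
|∂P/∂n| = 1.37×10⁻⁴ × 0.772 × 49.0 = 5.18×10⁻³ Pa/m
Isobar spacing: Δn = ΔP/|∂P/∂n| = 200 Pa / 5.18×10⁻³ Pa/m = 38610 m ≈ 38.6 km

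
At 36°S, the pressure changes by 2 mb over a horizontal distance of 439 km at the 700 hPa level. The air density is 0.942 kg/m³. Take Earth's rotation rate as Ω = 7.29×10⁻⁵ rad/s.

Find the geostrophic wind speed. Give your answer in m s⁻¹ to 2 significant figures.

Coriolis parameter at 36°S:
f = 2Ω sin φ = 2 × 7.29×10⁻⁵ × sin 36° = 8.57×10⁻⁵ s⁻¹
Pressure gradient: |∂P/∂n| = 200 Pa / 439000 m = 4.56×10⁻⁴ Pa/m
Geostrophic balance (pressure-gradient force = Coriolis force):
V_g = (1/(fρ)) |∂P/∂n| = 4.56×10⁻⁴ / (8.57×10⁻⁵ × 0.942) = 5.64 m/s

5.6 m s⁻¹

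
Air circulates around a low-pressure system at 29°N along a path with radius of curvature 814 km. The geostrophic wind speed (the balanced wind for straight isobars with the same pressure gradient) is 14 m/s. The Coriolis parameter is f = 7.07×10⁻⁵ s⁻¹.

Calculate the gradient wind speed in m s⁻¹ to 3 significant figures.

Around a low, centrifugal force acts outward with Coriolis, so pressure-gradient force balances both:
(1/ρ)|∂P/∂n| = fV + V²/R  →  V² + fR·V − fR·V_g = 0
With fR = 7.07×10⁻⁵ × 814×10³ m = 57.5 m/s:
V = [−fR + √((fR)² + 4 fR V_g)]/2 = [−57.5 + √(57.5² + 4×57.5×14)]/2 = 11.6 m/s
Subgeostrophic (V < V_g = 14 m/s), as expected around a low.

11.6 m s⁻¹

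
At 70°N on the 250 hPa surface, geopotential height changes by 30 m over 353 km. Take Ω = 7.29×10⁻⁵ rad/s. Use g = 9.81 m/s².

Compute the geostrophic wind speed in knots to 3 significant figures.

Coriolis parameter at 70°N:
f = 2Ω sin φ = 2 × 7.29×10⁻⁵ × sin 70° = 1.37×10⁻⁴ s⁻¹
Height gradient: |∂Z/∂n| = 30 m / 353000 m = 8.50×10⁻⁵
On a pressure surface, geostrophic balance gives V_g = (g/f)|∂Z/∂n|:
V_g = 9.81 × 8.50×10⁻⁵ / 1.37×10⁻⁴ = 6.09 m/s
Converting: 6.09 m/s × 1.944 = 11.8 knots

11.8 knots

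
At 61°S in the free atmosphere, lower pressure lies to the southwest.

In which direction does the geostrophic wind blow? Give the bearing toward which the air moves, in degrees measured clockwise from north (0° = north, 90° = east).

135°

The pressure-gradient force points toward the southwest (bearing 225°).
Geostrophic balance: in the Southern Hemisphere the Coriolis force deflects motion to the left, so the geostrophic wind blows 90° to the left of the pressure-gradient force (low pressure on the right).
Rotating 225° by 90° counterclockwise gives 135° — the wind blows toward the southeast.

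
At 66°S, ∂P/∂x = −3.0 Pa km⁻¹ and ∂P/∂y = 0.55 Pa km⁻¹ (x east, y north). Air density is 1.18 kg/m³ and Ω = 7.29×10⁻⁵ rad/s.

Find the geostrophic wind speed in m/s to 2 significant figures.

Coriolis parameter at 66°S:
f = 2Ω sin φ = 2 × 7.29×10⁻⁵ × sin 66° = 1.33×10⁻⁴ s⁻¹
In the Southern Hemisphere f is negative: f = −1.33×10⁻⁴ s⁻¹.
Component geostrophic relations (x east, y north):
u_g = −(1/(fρ)) ∂P/∂y,  v_g = (1/(fρ)) ∂P/∂x
u_g = −(0.55×10⁻³)/(−1.33×10⁻⁴ × 1.18) = 3.50 m/s;  v_g = (−3.0×10⁻³)/(−1.33×10⁻⁴ × 1.18) = 19.1 m/s
|V_g| = √(u_g² + v_g²) = 19.4 m/s

19 m/s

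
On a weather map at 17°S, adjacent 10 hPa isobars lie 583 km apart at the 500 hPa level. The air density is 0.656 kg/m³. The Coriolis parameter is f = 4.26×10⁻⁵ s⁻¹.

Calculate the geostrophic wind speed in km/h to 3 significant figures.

Pressure gradient: |∂P/∂n| = 1000 Pa / 583000 m = 1.72×10⁻³ Pa/m
Geostrophic balance (pressure-gradient force = Coriolis force):
V_g = (1/(fρ)) |∂P/∂n| = 1.72×10⁻³ / (4.26×10⁻⁵ × 0.656) = 61.4 m/s
Converting: 61.4 m/s × 3.6 = 221 km/h

221 km/h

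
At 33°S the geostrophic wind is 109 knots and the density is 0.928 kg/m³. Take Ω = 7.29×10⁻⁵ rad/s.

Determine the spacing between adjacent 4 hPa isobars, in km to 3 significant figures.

Coriolis parameter at 33°S:
f = 2Ω sin φ = 2 × 7.29×10⁻⁵ × sin 33° = 7.94×10⁻⁵ s⁻¹
Wind speed in SI: 109 knots = 56.1 m/s
Geostrophic balance rearranged: |∂P/∂n| = f ρ V_g
|∂P/∂n| = 7.94×10⁻⁵ × 0.928 × 56.1 = 4.13×10⁻³ Pa/m
Isobar spacing: Δn = ΔP/|∂P/∂n| = 400 Pa / 4.13×10⁻³ Pa/m = 96801 m ≈ 96.8 km

96.8 km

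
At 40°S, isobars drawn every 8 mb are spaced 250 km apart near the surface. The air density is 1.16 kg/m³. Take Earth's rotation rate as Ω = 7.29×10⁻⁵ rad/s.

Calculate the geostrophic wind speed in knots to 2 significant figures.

57 knots

Coriolis parameter at 40°S:
f = 2Ω sin φ = 2 × 7.29×10⁻⁵ × sin 40° = 9.37×10⁻⁵ s⁻¹
Pressure gradient: |∂P/∂n| = 800 Pa / 250000 m = 3.20×10⁻³ Pa/m
Geostrophic balance (pressure-gradient force = Coriolis force):
V_g = (1/(fρ)) |∂P/∂n| = 3.20×10⁻³ / (9.37×10⁻⁵ × 1.16) = 29.4 m/s
Converting: 29.4 m/s × 1.944 = 57 knots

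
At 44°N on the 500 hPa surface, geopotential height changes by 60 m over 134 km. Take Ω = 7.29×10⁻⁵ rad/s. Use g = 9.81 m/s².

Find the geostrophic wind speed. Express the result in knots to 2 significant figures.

Coriolis parameter at 44°N:
f = 2Ω sin φ = 2 × 7.29×10⁻⁵ × sin 44° = 1.01×10⁻⁴ s⁻¹
Height gradient: |∂Z/∂n| = 60 m / 134000 m = 4.48×10⁻⁴
On a pressure surface, geostrophic balance gives V_g = (g/f)|∂Z/∂n|:
V_g = 9.81 × 4.48×10⁻⁴ / 1.01×10⁻⁴ = 43.4 m/s
Converting: 43.4 m/s × 1.944 = 84 knots

84 knots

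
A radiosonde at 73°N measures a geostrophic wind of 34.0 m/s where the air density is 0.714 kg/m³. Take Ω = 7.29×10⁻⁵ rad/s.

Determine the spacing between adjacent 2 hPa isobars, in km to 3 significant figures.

59.1 km

Coriolis parameter at 73°N:
f = 2Ω sin φ = 2 × 7.29×10⁻⁵ × sin 73° = 1.39×10⁻⁴ s⁻¹
Geostrophic balance rearranged: |∂P/∂n| = f ρ V_g
|∂P/∂n| = 1.39×10⁻⁴ × 0.714 × 34.0 = 3.38×10⁻³ Pa/m
Isobar spacing: Δn = ΔP/|∂P/∂n| = 200 Pa / 3.38×10⁻³ Pa/m = 59088 m ≈ 59.1 km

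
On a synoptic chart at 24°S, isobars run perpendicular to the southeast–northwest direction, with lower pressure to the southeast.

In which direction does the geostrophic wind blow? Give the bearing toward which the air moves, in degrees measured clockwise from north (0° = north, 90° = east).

The pressure-gradient force points toward the southeast (bearing 135°).
Geostrophic balance: in the Southern Hemisphere the Coriolis force deflects motion to the left, so the geostrophic wind blows 90° to the left of the pressure-gradient force (low pressure on the right).
Rotating 135° by 90° counterclockwise gives 045° — the wind blows toward the northeast.

045°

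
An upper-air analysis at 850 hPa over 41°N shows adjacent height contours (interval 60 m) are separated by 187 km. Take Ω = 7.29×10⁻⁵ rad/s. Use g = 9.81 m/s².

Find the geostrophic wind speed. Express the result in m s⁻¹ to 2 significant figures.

Coriolis parameter at 41°N:
f = 2Ω sin φ = 2 × 7.29×10⁻⁵ × sin 41° = 9.57×10⁻⁵ s⁻¹
Height gradient: |∂Z/∂n| = 60 m / 187000 m = 3.21×10⁻⁴
On a pressure surface, geostrophic balance gives V_g = (g/f)|∂Z/∂n|:
V_g = 9.81 × 3.21×10⁻⁴ / 9.57×10⁻⁵ = 32.9 m/s

33 m s⁻¹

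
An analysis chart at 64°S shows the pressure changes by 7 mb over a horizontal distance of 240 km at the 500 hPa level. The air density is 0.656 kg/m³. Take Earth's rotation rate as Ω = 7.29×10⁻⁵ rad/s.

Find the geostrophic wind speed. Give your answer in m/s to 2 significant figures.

Coriolis parameter at 64°S:
f = 2Ω sin φ = 2 × 7.29×10⁻⁵ × sin 64° = 1.31×10⁻⁴ s⁻¹
Pressure gradient: |∂P/∂n| = 700 Pa / 240000 m = 2.92×10⁻³ Pa/m
Geostrophic balance (pressure-gradient force = Coriolis force):
V_g = (1/(fρ)) |∂P/∂n| = 2.92×10⁻³ / (1.31×10⁻⁴ × 0.656) = 33.9 m/s

34 m/s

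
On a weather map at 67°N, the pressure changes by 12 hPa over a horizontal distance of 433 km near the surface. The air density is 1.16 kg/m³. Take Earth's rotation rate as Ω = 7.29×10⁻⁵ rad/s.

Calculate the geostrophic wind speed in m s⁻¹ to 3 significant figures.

Coriolis parameter at 67°N:
f = 2Ω sin φ = 2 × 7.29×10⁻⁵ × sin 67° = 1.34×10⁻⁴ s⁻¹
Pressure gradient: |∂P/∂n| = 1200 Pa / 433000 m = 2.77×10⁻³ Pa/m
Geostrophic balance (pressure-gradient force = Coriolis force):
V_g = (1/(fρ)) |∂P/∂n| = 2.77×10⁻³ / (1.34×10⁻⁴ × 1.16) = 17.8 m/s

17.8 m s⁻¹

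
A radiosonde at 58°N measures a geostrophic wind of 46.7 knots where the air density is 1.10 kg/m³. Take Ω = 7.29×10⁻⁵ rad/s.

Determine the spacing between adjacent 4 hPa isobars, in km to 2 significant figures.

120 km

Coriolis parameter at 58°N:
f = 2Ω sin φ = 2 × 7.29×10⁻⁵ × sin 58° = 1.24×10⁻⁴ s⁻¹
Wind speed in SI: 46.7 knots = 24.0 m/s
Geostrophic balance rearranged: |∂P/∂n| = f ρ V_g
|∂P/∂n| = 1.24×10⁻⁴ × 1.10 × 24.0 = 3.27×10⁻³ Pa/m
Isobar spacing: Δn = ΔP/|∂P/∂n| = 400 Pa / 3.27×10⁻³ Pa/m = 122415 m ≈ 120 km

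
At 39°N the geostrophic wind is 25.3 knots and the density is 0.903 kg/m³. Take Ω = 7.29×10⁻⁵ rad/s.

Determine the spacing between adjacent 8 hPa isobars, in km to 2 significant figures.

740 km

Coriolis parameter at 39°N:
f = 2Ω sin φ = 2 × 7.29×10⁻⁵ × sin 39° = 9.18×10⁻⁵ s⁻¹
Wind speed in SI: 25.3 knots = 13.0 m/s
Geostrophic balance rearranged: |∂P/∂n| = f ρ V_g
|∂P/∂n| = 9.18×10⁻⁵ × 0.903 × 13.0 = 1.08×10⁻³ Pa/m
Isobar spacing: Δn = ΔP/|∂P/∂n| = 800 Pa / 1.08×10⁻³ Pa/m = 741847 m ≈ 740 km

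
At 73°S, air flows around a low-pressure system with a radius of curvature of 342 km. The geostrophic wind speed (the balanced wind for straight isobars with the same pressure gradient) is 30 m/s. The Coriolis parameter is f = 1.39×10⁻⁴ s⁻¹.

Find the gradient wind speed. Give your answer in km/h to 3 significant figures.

75.1 km/h

Around a low, centrifugal force acts outward with Coriolis, so pressure-gradient force balances both:
(1/ρ)|∂P/∂n| = fV + V²/R  →  V² + fR·V − fR·V_g = 0
With fR = 1.39×10⁻⁴ × 342×10³ m = 47.5 m/s:
V = [−fR + √((fR)² + 4 fR V_g)]/2 = [−47.5 + √(47.5² + 4×47.5×30)]/2 = 20.9 m/s
Subgeostrophic (V < V_g = 30 m/s), as expected around a low.
Converting: 20.9 m/s × 3.6 = 75.1 km/h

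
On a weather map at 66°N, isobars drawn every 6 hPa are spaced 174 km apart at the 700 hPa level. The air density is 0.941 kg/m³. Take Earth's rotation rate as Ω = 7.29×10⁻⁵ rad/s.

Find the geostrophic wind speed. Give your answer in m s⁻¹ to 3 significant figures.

27.5 m s⁻¹

Coriolis parameter at 66°N:
f = 2Ω sin φ = 2 × 7.29×10⁻⁵ × sin 66° = 1.33×10⁻⁴ s⁻¹
Pressure gradient: |∂P/∂n| = 600 Pa / 174000 m = 3.45×10⁻³ Pa/m
Geostrophic balance (pressure-gradient force = Coriolis force):
V_g = (1/(fρ)) |∂P/∂n| = 3.45×10⁻³ / (1.33×10⁻⁴ × 0.941) = 27.5 m/s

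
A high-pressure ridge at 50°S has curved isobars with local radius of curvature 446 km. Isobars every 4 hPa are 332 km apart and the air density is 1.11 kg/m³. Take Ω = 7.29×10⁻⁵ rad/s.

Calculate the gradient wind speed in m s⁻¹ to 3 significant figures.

Coriolis parameter at 50°S:
f = 2Ω sin φ = 2 × 7.29×10⁻⁵ × sin 50° = 1.12×10⁻⁴ s⁻¹
Pressure gradient: |∂P/∂n| = 400 Pa / 332000 m = 1.20×10⁻³ Pa/m
Geostrophic speed: V_g = |∂P/∂n|/(fρ) = 1.20×10⁻³/(1.12×10⁻⁴ × 1.11) = 9.72 m/s
Around a high, pressure-gradient force acts outward with centrifugal, so Coriolis balances both:
fV = (1/ρ)|∂P/∂n| + V²/R  →  V² − fR·V + fR·V_g = 0
With fR = 1.12×10⁻⁴ × 446×10³ m = 49.8 m/s:
V = [fR − √((fR)² − 4 fR V_g)]/2 = [49.8 − √(49.8² − 4×49.8×9.72)]/2 = 13.2 m/s
Supergeostrophic (V > V_g = 9.72 m/s), as expected around a high.

13.2 m s⁻¹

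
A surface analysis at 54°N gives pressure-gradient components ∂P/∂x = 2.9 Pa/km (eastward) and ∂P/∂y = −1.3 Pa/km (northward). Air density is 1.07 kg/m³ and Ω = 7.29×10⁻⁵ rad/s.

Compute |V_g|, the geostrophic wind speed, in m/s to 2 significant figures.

Coriolis parameter at 54°N:
f = 2Ω sin φ = 2 × 7.29×10⁻⁵ × sin 54° = 1.18×10⁻⁴ s⁻¹
Component geostrophic relations (x east, y north):
u_g = −(1/(fρ)) ∂P/∂y,  v_g = (1/(fρ)) ∂P/∂x
u_g = −(−1.3×10⁻³)/(1.18×10⁻⁴ × 1.07) = 10.3 m/s;  v_g = (2.9×10⁻³)/(1.18×10⁻⁴ × 1.07) = 23.0 m/s
|V_g| = √(u_g² + v_g²) = 25.2 m/s

25 m/s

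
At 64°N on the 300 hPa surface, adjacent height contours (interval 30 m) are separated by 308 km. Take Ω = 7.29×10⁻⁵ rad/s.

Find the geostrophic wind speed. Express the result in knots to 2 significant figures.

Coriolis parameter at 64°N:
f = 2Ω sin φ = 2 × 7.29×10⁻⁵ × sin 64° = 1.31×10⁻⁴ s⁻¹
Height gradient: |∂Z/∂n| = 30 m / 308000 m = 9.74×10⁻⁵
On a pressure surface, geostrophic balance gives V_g = (g/f)|∂Z/∂n|:
V_g = 9.81 × 9.74×10⁻⁵ / 1.31×10⁻⁴ = 7.29 m/s
Converting: 7.29 m/s × 1.944 = 14 knots

14 knots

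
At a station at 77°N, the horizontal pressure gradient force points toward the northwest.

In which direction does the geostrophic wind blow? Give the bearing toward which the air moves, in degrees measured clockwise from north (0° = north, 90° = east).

045°

The pressure-gradient force points toward the northwest (bearing 315°).
Geostrophic balance: in the Northern Hemisphere the Coriolis force deflects motion to the right, so the geostrophic wind blows 90° to the right of the pressure-gradient force (low pressure on the left).
Rotating 315° by 90° clockwise gives 045° — the wind blows toward the northeast.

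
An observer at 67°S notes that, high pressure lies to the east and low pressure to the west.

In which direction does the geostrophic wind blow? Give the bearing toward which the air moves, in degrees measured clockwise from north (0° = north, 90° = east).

180°

The pressure-gradient force points toward the west (bearing 270°).
Geostrophic balance: in the Southern Hemisphere the Coriolis force deflects motion to the left, so the geostrophic wind blows 90° to the left of the pressure-gradient force (low pressure on the right).
Rotating 270° by 90° counterclockwise gives 180° — the wind blows toward the south.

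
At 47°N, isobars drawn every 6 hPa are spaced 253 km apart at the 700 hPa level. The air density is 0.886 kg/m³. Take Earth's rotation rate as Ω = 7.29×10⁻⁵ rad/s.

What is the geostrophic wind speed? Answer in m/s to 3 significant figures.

25.1 m/s

Coriolis parameter at 47°N:
f = 2Ω sin φ = 2 × 7.29×10⁻⁵ × sin 47° = 1.07×10⁻⁴ s⁻¹
Pressure gradient: |∂P/∂n| = 600 Pa / 253000 m = 2.37×10⁻³ Pa/m
Geostrophic balance (pressure-gradient force = Coriolis force):
V_g = (1/(fρ)) |∂P/∂n| = 2.37×10⁻³ / (1.07×10⁻⁴ × 0.886) = 25.1 m/s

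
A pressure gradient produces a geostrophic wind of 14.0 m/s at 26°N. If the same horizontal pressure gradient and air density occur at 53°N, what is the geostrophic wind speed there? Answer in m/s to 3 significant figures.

With the same pressure gradient and density, V_g ∝ 1/f ∝ 1/sin φ.
V₂ = V₁ · sin φ₁ / sin φ₂ = 14.0 × sin 26° / sin 53°
V₂ = 14.0 × 0.4384/0.7986 = 7.68 m/s

7.68 m/s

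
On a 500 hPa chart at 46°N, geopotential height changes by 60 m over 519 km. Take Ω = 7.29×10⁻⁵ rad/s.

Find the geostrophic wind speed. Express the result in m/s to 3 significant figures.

10.8 m/s

Coriolis parameter at 46°N:
f = 2Ω sin φ = 2 × 7.29×10⁻⁵ × sin 46° = 1.05×10⁻⁴ s⁻¹
Height gradient: |∂Z/∂n| = 60 m / 519000 m = 1.16×10⁻⁴
On a pressure surface, geostrophic balance gives V_g = (g/f)|∂Z/∂n|:
V_g = 9.81 × 1.16×10⁻⁴ / 1.05×10⁻⁴ = 10.8 m/s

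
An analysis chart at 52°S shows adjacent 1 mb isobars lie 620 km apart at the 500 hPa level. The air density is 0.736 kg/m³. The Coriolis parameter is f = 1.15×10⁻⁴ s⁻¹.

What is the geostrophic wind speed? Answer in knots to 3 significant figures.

3.70 knots

Pressure gradient: |∂P/∂n| = 100 Pa / 620000 m = 1.61×10⁻⁴ Pa/m
Geostrophic balance (pressure-gradient force = Coriolis force):
V_g = (1/(fρ)) |∂P/∂n| = 1.61×10⁻⁴ / (1.15×10⁻⁴ × 0.736) = 1.91 m/s
Converting: 1.91 m/s × 1.944 = 3.70 knots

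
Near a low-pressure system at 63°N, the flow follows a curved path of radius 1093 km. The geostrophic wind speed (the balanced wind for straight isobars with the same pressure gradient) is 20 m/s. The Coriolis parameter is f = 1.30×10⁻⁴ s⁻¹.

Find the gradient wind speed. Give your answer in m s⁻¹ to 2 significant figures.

Around a low, centrifugal force acts outward with Coriolis, so pressure-gradient force balances both:
(1/ρ)|∂P/∂n| = fV + V²/R  →  V² + fR·V − fR·V_g = 0
With fR = 1.30×10⁻⁴ × 1093×10³ m = 142 m/s:
V = [−fR + √((fR)² + 4 fR V_g)]/2 = [−142 + √(142² + 4×142×20)]/2 = 17.8 m/s
Subgeostrophic (V < V_g = 20 m/s), as expected around a low.

18 m s⁻¹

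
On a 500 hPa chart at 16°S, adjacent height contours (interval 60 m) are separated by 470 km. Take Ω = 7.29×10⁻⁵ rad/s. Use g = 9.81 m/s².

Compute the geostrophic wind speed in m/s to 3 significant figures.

Coriolis parameter at 16°S:
f = 2Ω sin φ = 2 × 7.29×10⁻⁵ × sin 16° = 4.02×10⁻⁵ s⁻¹
Height gradient: |∂Z/∂n| = 60 m / 470000 m = 1.28×10⁻⁴
On a pressure surface, geostrophic balance gives V_g = (g/f)|∂Z/∂n|:
V_g = 9.81 × 1.28×10⁻⁴ / 4.02×10⁻⁵ = 31.2 m/s

31.2 m/s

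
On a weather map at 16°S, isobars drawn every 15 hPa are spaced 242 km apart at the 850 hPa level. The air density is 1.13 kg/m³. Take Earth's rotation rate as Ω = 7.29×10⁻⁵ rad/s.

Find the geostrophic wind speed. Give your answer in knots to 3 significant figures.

265 knots

Coriolis parameter at 16°S:
f = 2Ω sin φ = 2 × 7.29×10⁻⁵ × sin 16° = 4.02×10⁻⁵ s⁻¹
Pressure gradient: |∂P/∂n| = 1500 Pa / 242000 m = 6.20×10⁻³ Pa/m
Geostrophic balance (pressure-gradient force = Coriolis force):
V_g = (1/(fρ)) |∂P/∂n| = 6.20×10⁻³ / (4.02×10⁻⁵ × 1.13) = 136 m/s
Converting: 136 m/s × 1.944 = 265 knots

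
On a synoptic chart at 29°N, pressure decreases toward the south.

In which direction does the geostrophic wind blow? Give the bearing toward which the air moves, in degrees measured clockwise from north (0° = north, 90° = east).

The pressure-gradient force points toward the south (bearing 180°).
Geostrophic balance: in the Northern Hemisphere the Coriolis force deflects motion to the right, so the geostrophic wind blows 90° to the right of the pressure-gradient force (low pressure on the left).
Rotating 180° by 90° clockwise gives 270° — the wind blows toward the west.

270°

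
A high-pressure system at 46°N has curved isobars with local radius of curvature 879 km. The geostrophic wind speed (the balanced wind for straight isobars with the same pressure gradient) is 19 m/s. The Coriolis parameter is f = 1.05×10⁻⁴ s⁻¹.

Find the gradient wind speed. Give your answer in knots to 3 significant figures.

52.0 knots

Around a high, pressure-gradient force acts outward with centrifugal, so Coriolis balances both:
fV = (1/ρ)|∂P/∂n| + V²/R  →  V² − fR·V + fR·V_g = 0
With fR = 1.05×10⁻⁴ × 879×10³ m = 92.3 m/s:
V = [fR − √((fR)² − 4 fR V_g)]/2 = [92.3 − √(92.3² − 4×92.3×19)]/2 = 26.8 m/s
Supergeostrophic (V > V_g = 19 m/s), as expected around a high.
Converting: 26.8 m/s × 1.944 = 52.0 knots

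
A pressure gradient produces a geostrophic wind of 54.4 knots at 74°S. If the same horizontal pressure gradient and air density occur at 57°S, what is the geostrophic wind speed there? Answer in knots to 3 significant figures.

With the same pressure gradient and density, V_g ∝ 1/f ∝ 1/sin φ.
V₂ = V₁ · sin φ₁ / sin φ₂ = 54.4 × sin 74° / sin 57°
V₂ = 54.4 × 0.9613/0.8387 = 62.4 knots

62.4 knots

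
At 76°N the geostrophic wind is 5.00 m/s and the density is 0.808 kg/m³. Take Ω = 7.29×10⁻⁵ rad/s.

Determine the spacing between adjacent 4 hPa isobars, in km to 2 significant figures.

Coriolis parameter at 76°N:
f = 2Ω sin φ = 2 × 7.29×10⁻⁵ × sin 76° = 1.41×10⁻⁴ s⁻¹
Geostrophic balance rearranged: |∂P/∂n| = f ρ V_g
|∂P/∂n| = 1.41×10⁻⁴ × 0.808 × 5.00 = 5.72×10⁻⁴ Pa/m
Isobar spacing: Δn = ΔP/|∂P/∂n| = 400 Pa / 5.72×10⁻⁴ Pa/m = 699869 m ≈ 700 km

700 km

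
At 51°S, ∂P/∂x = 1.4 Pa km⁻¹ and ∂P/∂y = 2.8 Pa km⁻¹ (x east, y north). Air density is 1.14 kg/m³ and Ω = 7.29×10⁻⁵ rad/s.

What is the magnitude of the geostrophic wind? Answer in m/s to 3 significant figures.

Coriolis parameter at 51°S:
f = 2Ω sin φ = 2 × 7.29×10⁻⁵ × sin 51° = 1.13×10⁻⁴ s⁻¹
In the Southern Hemisphere f is negative: f = −1.13×10⁻⁴ s⁻¹.
Component geostrophic relations (x east, y north):
u_g = −(1/(fρ)) ∂P/∂y,  v_g = (1/(fρ)) ∂P/∂x
u_g = −(2.8×10⁻³)/(−1.13×10⁻⁴ × 1.14) = 21.7 m/s;  v_g = (1.4×10⁻³)/(−1.13×10⁻⁴ × 1.14) = −10.8 m/s
|V_g| = √(u_g² + v_g²) = 24.2 m/s

24.2 m/s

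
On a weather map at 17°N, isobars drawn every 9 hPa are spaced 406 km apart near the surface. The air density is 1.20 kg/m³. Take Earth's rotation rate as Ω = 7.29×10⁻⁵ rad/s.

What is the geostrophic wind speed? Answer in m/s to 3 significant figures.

43.3 m/s

Coriolis parameter at 17°N:
f = 2Ω sin φ = 2 × 7.29×10⁻⁵ × sin 17° = 4.26×10⁻⁵ s⁻¹
Pressure gradient: |∂P/∂n| = 900 Pa / 406000 m = 2.22×10⁻³ Pa/m
Geostrophic balance (pressure-gradient force = Coriolis force):
V_g = (1/(fρ)) |∂P/∂n| = 2.22×10⁻³ / (4.26×10⁻⁵ × 1.20) = 43.3 m/s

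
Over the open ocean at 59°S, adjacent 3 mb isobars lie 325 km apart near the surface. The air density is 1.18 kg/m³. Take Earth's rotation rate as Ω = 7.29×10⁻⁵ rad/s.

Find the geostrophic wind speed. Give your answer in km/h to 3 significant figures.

Coriolis parameter at 59°S:
f = 2Ω sin φ = 2 × 7.29×10⁻⁵ × sin 59° = 1.25×10⁻⁴ s⁻¹
Pressure gradient: |∂P/∂n| = 300 Pa / 325000 m = 9.23×10⁻⁴ Pa/m
Geostrophic balance (pressure-gradient force = Coriolis force):
V_g = (1/(fρ)) |∂P/∂n| = 9.23×10⁻⁴ / (1.25×10⁻⁴ × 1.18) = 6.26 m/s
Converting: 6.26 m/s × 3.6 = 22.5 km/h

22.5 km/h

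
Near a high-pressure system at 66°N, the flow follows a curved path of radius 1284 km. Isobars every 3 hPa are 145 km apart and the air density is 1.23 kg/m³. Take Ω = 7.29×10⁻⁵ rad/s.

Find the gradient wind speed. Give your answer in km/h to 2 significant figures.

49 km/h

Coriolis parameter at 66°N:
f = 2Ω sin φ = 2 × 7.29×10⁻⁵ × sin 66° = 1.33×10⁻⁴ s⁻¹
Pressure gradient: |∂P/∂n| = 300 Pa / 145000 m = 2.07×10⁻³ Pa/m
Geostrophic speed: V_g = |∂P/∂n|/(fρ) = 2.07×10⁻³/(1.33×10⁻⁴ × 1.23) = 12.6 m/s
Around a high, pressure-gradient force acts outward with centrifugal, so Coriolis balances both:
fV = (1/ρ)|∂P/∂n| + V²/R  →  V² − fR·V + fR·V_g = 0
With fR = 1.33×10⁻⁴ × 1284×10³ m = 171 m/s:
V = [fR − √((fR)² − 4 fR V_g)]/2 = [171 − √(171² − 4×171×12.6)]/2 = 13.7 m/s
Supergeostrophic (V > V_g = 12.6 m/s), as expected around a high.
Converting: 13.7 m/s × 3.6 = 49 km/h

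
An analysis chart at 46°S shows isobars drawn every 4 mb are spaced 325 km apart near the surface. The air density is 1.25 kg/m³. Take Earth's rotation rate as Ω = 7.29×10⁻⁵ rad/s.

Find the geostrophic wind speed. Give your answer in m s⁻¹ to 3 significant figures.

Coriolis parameter at 46°S:
f = 2Ω sin φ = 2 × 7.29×10⁻⁵ × sin 46° = 1.05×10⁻⁴ s⁻¹
Pressure gradient: |∂P/∂n| = 400 Pa / 325000 m = 1.23×10⁻³ Pa/m
Geostrophic balance (pressure-gradient force = Coriolis force):
V_g = (1/(fρ)) |∂P/∂n| = 1.23×10⁻³ / (1.05×10⁻⁴ × 1.25) = 9.39 m/s

9.39 m s⁻¹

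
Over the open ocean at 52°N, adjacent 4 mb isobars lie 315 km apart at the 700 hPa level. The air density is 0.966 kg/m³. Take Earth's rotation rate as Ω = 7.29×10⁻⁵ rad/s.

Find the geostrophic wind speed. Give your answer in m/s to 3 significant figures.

11.4 m/s

Coriolis parameter at 52°N:
f = 2Ω sin φ = 2 × 7.29×10⁻⁵ × sin 52° = 1.15×10⁻⁴ s⁻¹
Pressure gradient: |∂P/∂n| = 400 Pa / 315000 m = 1.27×10⁻³ Pa/m
Geostrophic balance (pressure-gradient force = Coriolis force):
V_g = (1/(fρ)) |∂P/∂n| = 1.27×10⁻³ / (1.15×10⁻⁴ × 0.966) = 11.4 m/s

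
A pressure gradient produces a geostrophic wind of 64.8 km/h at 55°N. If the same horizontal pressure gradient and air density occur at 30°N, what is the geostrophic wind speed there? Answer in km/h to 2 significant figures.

110 km/h

With the same pressure gradient and density, V_g ∝ 1/f ∝ 1/sin φ.
V₂ = V₁ · sin φ₁ / sin φ₂ = 64.8 × sin 55° / sin 30°
V₂ = 64.8 × 0.8192/0.5000 = 110 km/h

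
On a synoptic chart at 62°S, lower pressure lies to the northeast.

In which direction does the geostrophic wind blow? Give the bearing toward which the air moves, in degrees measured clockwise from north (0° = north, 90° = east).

The pressure-gradient force points toward the northeast (bearing 045°).
Geostrophic balance: in the Southern Hemisphere the Coriolis force deflects motion to the left, so the geostrophic wind blows 90° to the left of the pressure-gradient force (low pressure on the right).
Rotating 045° by 90° counterclockwise gives 315° — the wind blows toward the northwest.

315°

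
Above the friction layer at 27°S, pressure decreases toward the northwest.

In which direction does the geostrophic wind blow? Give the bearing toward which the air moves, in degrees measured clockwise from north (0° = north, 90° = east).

225°

The pressure-gradient force points toward the northwest (bearing 315°).
Geostrophic balance: in the Southern Hemisphere the Coriolis force deflects motion to the left, so the geostrophic wind blows 90° to the left of the pressure-gradient force (low pressure on the right).
Rotating 315° by 90° counterclockwise gives 225° — the wind blows toward the southwest.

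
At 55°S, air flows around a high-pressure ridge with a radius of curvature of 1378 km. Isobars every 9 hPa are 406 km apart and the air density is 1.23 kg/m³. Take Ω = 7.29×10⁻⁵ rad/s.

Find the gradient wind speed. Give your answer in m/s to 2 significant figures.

17 m/s

Coriolis parameter at 55°S:
f = 2Ω sin φ = 2 × 7.29×10⁻⁵ × sin 55° = 1.19×10⁻⁴ s⁻¹
Pressure gradient: |∂P/∂n| = 900 Pa / 406000 m = 2.22×10⁻³ Pa/m
Geostrophic speed: V_g = |∂P/∂n|/(fρ) = 2.22×10⁻³/(1.19×10⁻⁴ × 1.23) = 15.1 m/s
Around a high, pressure-gradient force acts outward with centrifugal, so Coriolis balances both:
fV = (1/ρ)|∂P/∂n| + V²/R  →  V² − fR·V + fR·V_g = 0
With fR = 1.19×10⁻⁴ × 1378×10³ m = 165 m/s:
V = [fR − √((fR)² − 4 fR V_g)]/2 = [165 − √(165² − 4×165×15.1)]/2 = 16.8 m/s
Supergeostrophic (V > V_g = 15.1 m/s), as expected around a high.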